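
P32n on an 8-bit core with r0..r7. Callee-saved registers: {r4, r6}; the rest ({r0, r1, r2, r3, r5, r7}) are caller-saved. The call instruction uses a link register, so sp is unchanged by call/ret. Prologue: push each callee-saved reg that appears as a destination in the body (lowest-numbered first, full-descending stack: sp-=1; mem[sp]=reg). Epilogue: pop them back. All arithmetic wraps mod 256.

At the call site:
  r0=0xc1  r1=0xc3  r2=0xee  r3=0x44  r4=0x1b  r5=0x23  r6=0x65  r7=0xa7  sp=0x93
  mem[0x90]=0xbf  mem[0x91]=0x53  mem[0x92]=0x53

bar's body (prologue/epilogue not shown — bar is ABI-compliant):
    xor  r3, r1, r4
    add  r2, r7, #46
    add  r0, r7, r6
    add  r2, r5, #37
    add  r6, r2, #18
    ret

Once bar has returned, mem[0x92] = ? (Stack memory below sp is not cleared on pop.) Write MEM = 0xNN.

prologue: push r6 → mem[0x92]=0x65, sp=0x92
body[0] xor  r3, r1, r4 → r3=0xd8
body[1] add  r2, r7, #46 → r2=0xd5
body[2] add  r0, r7, r6 → r0=0x0c
body[3] add  r2, r5, #37 → r2=0x48
body[4] add  r6, r2, #18 → r6=0x5a
epilogue: pop r6=0x65, sp=0x93
prologue pushed ['r6'] at ['0x92']

MEM = 0x65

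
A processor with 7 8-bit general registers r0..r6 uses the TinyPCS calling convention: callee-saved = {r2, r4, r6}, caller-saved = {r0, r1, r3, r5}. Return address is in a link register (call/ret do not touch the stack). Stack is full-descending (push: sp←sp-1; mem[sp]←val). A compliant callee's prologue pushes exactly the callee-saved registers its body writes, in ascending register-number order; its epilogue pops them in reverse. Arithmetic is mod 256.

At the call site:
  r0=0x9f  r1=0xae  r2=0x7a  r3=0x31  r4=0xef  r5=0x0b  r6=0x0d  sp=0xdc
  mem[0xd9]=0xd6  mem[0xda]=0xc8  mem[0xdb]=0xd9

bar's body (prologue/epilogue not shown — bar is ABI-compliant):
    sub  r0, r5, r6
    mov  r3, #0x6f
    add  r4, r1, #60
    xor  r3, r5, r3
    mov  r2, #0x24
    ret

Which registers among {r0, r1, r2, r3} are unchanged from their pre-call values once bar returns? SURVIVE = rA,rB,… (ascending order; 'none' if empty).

prologue: push r2 -> mem[0xdb]=0x7a, sp=0xdb
prologue: push r4 -> mem[0xda]=0xef, sp=0xda
body[0] sub  r0, r5, r6 -> r0=0xfe
body[1] mov  r3, #0x6f -> r3=0x6f
body[2] add  r4, r1, #60 -> r4=0xea
body[3] xor  r3, r5, r3 -> r3=0x64
body[4] mov  r2, #0x24 -> r2=0x24
epilogue: pop r4=0xef, sp=0xdb
epilogue: pop r2=0x7a, sp=0xdc
r0: caller-saved, written=True
r1: caller-saved, written=False
r2: callee-saved, written=True
r3: caller-saved, written=True

SURVIVE = r1,r2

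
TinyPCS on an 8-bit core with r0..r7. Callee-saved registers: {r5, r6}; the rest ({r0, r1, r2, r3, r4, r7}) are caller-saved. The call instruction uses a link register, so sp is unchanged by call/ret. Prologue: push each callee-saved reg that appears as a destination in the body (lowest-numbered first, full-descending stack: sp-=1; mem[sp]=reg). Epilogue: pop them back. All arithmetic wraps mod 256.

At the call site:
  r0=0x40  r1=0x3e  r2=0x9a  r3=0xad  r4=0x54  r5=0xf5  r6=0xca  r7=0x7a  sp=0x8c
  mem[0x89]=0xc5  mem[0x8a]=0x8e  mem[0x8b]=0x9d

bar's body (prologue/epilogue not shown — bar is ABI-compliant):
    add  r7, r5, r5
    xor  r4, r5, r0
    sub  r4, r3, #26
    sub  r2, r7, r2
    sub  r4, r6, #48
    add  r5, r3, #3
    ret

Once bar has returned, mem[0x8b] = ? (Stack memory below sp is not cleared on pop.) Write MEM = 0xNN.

prologue: push r5 -> mem[0x8b]=0xf5, sp=0x8b
body[0] add  r7, r5, r5 -> r7=0xea
body[1] xor  r4, r5, r0 -> r4=0xb5
body[2] sub  r4, r3, #26 -> r4=0x93
body[3] sub  r2, r7, r2 -> r2=0x50
body[4] sub  r4, r6, #48 -> r4=0x9a
body[5] add  r5, r3, #3 -> r5=0xb0
epilogue: pop r5=0xf5, sp=0x8c
prologue pushed ['r5'] at ['0x8b']

MEM = 0xf5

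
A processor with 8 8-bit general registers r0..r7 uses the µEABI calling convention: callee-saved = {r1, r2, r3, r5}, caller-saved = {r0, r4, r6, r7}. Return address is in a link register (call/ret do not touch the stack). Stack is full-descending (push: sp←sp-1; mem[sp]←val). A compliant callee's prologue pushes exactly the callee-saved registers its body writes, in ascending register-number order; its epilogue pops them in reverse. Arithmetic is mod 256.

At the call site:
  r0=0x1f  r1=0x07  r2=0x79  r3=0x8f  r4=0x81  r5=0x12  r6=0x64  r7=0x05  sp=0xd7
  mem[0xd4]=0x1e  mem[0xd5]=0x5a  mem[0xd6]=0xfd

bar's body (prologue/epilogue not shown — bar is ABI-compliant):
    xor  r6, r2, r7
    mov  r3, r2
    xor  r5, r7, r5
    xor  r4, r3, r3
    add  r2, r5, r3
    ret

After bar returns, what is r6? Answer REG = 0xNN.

prologue: push r2 -> mem[0xd6]=0x79, sp=0xd6
prologue: push r3 -> mem[0xd5]=0x8f, sp=0xd5
prologue: push r5 -> mem[0xd4]=0x12, sp=0xd4
body[0] xor  r6, r2, r7 -> r6=0x7c
body[1] mov  r3, r2 -> r3=0x79
body[2] xor  r5, r7, r5 -> r5=0x17
body[3] xor  r4, r3, r3 -> r4=0x00
body[4] add  r2, r5, r3 -> r2=0x90
epilogue: pop r5=0x12, sp=0xd5
epilogue: pop r3=0x8f, sp=0xd6
epilogue: pop r2=0x79, sp=0xd7
r6 is caller-saved -> body value

REG = 0x7c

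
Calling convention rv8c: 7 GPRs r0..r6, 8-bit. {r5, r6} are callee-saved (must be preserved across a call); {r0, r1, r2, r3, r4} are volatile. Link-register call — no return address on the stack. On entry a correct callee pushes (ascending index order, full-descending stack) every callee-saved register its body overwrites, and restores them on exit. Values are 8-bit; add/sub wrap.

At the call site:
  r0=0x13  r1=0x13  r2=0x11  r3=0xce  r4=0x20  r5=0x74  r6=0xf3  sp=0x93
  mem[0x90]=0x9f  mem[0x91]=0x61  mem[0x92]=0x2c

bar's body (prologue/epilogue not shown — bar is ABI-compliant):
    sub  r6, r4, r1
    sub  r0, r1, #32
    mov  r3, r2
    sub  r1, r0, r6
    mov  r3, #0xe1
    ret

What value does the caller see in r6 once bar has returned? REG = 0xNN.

prologue: push r6 → mem[0x92]=0xf3, sp=0x92
body[0] sub  r6, r4, r1 → r6=0x0d
body[1] sub  r0, r1, #32 → r0=0xf3
body[2] mov  r3, r2 → r3=0x11
body[3] sub  r1, r0, r6 → r1=0xe6
body[4] mov  r3, #0xe1 → r3=0xe1
epilogue: pop r6=0xf3, sp=0x93
r6 is callee-saved → restored

REG = 0xf3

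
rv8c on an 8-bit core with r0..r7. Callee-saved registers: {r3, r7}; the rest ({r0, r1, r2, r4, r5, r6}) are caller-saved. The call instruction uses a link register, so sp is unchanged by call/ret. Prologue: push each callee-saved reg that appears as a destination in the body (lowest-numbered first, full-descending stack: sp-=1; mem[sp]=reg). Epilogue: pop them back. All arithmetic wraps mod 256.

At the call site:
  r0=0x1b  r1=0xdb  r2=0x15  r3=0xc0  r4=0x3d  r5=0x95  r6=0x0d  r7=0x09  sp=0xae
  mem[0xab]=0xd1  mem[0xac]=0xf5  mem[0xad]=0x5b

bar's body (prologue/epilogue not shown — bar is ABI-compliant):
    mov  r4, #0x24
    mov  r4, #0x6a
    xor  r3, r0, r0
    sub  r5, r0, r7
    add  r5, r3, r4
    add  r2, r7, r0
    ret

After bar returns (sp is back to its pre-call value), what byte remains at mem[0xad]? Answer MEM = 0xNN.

prologue: push r3 → mem[0xad]=0xc0, sp=0xad
body[0] mov  r4, #0x24 → r4=0x24
body[1] mov  r4, #0x6a → r4=0x6a
body[2] xor  r3, r0, r0 → r3=0x00
body[3] sub  r5, r0, r7 → r5=0x12
body[4] add  r5, r3, r4 → r5=0x6a
body[5] add  r2, r7, r0 → r2=0x24
epilogue: pop r3=0xc0, sp=0xae
prologue pushed ['r3'] at ['0xad']

MEM = 0xc0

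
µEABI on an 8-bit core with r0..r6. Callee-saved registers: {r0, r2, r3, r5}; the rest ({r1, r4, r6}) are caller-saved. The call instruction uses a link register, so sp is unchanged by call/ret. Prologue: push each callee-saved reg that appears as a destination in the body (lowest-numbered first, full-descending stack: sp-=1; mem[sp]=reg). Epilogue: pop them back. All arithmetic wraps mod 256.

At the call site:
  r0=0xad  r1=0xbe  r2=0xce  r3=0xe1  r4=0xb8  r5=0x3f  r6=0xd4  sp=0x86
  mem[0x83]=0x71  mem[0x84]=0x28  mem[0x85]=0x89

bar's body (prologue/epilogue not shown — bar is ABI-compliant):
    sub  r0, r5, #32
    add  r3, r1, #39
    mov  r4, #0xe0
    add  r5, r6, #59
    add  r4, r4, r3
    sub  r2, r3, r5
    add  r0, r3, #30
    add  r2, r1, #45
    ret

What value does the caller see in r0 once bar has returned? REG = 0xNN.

prologue: push r0 -> mem[0x85]=0xad, sp=0x85
prologue: push r2 -> mem[0x84]=0xce, sp=0x84
prologue: push r3 -> mem[0x83]=0xe1, sp=0x83
prologue: push r5 -> mem[0x82]=0x3f, sp=0x82
body[0] sub  r0, r5, #32 -> r0=0x1f
body[1] add  r3, r1, #39 -> r3=0xe5
body[2] mov  r4, #0xe0 -> r4=0xe0
body[3] add  r5, r6, #59 -> r5=0x0f
body[4] add  r4, r4, r3 -> r4=0xc5
body[5] sub  r2, r3, r5 -> r2=0xd6
body[6] add  r0, r3, #30 -> r0=0x03
body[7] add  r2, r1, #45 -> r2=0xeb
epilogue: pop r5=0x3f, sp=0x83
epilogue: pop r3=0xe1, sp=0x84
epilogue: pop r2=0xce, sp=0x85
epilogue: pop r0=0xad, sp=0x86
r0 is callee-saved -> restored

REG = 0xad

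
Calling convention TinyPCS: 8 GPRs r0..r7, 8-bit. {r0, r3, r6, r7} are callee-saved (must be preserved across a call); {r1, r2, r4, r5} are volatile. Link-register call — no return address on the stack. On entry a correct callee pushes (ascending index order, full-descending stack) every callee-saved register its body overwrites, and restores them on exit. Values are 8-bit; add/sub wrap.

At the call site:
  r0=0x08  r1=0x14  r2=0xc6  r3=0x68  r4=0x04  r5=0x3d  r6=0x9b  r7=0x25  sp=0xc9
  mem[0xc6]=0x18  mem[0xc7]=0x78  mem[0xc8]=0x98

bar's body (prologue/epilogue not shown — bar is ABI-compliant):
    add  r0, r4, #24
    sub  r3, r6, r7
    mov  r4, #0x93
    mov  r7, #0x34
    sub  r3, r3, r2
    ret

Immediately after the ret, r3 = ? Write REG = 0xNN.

REG = 0x68

prologue: push r0 -> mem[0xc8]=0x08, sp=0xc8
prologue: push r3 -> mem[0xc7]=0x68, sp=0xc7
prologue: push r7 -> mem[0xc6]=0x25, sp=0xc6
body[0] add  r0, r4, #24 -> r0=0x1c
body[1] sub  r3, r6, r7 -> r3=0x76
body[2] mov  r4, #0x93 -> r4=0x93
body[3] mov  r7, #0x34 -> r7=0x34
body[4] sub  r3, r3, r2 -> r3=0xb0
epilogue: pop r7=0x25, sp=0xc7
epilogue: pop r3=0x68, sp=0xc8
epilogue: pop r0=0x08, sp=0xc9
r3 is callee-saved -> restored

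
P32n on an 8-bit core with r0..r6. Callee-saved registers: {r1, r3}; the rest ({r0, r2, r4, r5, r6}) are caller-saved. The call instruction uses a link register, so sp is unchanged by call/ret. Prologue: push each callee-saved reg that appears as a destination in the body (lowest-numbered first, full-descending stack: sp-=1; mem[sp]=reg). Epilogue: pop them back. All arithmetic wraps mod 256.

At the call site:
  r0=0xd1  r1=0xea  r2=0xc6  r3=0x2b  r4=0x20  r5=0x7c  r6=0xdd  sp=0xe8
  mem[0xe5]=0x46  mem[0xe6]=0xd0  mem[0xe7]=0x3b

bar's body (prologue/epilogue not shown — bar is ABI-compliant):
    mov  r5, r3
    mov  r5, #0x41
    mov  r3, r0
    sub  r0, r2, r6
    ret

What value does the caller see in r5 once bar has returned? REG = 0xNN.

REG = 0x41

prologue: push r3 → mem[0xe7]=0x2b, sp=0xe7
body[0] mov  r5, r3 → r5=0x2b
body[1] mov  r5, #0x41 → r5=0x41
body[2] mov  r3, r0 → r3=0xd1
body[3] sub  r0, r2, r6 → r0=0xe9
epilogue: pop r3=0x2b, sp=0xe8
r5 is caller-saved → body value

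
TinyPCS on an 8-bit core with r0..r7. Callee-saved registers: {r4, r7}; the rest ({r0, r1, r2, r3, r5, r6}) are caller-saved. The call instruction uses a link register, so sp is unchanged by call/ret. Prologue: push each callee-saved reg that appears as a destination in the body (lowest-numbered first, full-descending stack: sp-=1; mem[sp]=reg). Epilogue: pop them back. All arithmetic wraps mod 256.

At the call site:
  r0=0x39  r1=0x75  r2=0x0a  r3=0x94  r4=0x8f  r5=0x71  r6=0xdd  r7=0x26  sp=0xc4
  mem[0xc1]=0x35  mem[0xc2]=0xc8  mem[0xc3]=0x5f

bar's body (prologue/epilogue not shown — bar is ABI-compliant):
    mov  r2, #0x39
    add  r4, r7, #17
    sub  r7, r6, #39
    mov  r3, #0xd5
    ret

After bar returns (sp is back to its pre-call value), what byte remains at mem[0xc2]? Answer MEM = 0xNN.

prologue: push r4 → mem[0xc3]=0x8f, sp=0xc3
prologue: push r7 → mem[0xc2]=0x26, sp=0xc2
body[0] mov  r2, #0x39 → r2=0x39
body[1] add  r4, r7, #17 → r4=0x37
body[2] sub  r7, r6, #39 → r7=0xb6
body[3] mov  r3, #0xd5 → r3=0xd5
epilogue: pop r7=0x26, sp=0xc3
epilogue: pop r4=0x8f, sp=0xc4
prologue pushed ['r4', 'r7'] at ['0xc3', '0xc2']

MEM = 0x26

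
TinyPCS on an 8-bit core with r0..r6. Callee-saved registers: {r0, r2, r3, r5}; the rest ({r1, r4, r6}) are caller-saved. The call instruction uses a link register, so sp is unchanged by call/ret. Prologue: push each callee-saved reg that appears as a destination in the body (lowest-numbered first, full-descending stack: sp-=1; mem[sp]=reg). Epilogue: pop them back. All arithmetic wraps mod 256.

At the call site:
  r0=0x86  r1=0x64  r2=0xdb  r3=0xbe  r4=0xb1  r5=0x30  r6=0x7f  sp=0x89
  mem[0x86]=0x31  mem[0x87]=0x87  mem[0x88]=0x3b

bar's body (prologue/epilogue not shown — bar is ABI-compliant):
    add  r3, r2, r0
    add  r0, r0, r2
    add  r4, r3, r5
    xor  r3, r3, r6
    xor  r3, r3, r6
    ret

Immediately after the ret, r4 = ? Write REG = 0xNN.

prologue: push r0 -> mem[0x88]=0x86, sp=0x88
prologue: push r3 -> mem[0x87]=0xbe, sp=0x87
body[0] add  r3, r2, r0 -> r3=0x61
body[1] add  r0, r0, r2 -> r0=0x61
body[2] add  r4, r3, r5 -> r4=0x91
body[3] xor  r3, r3, r6 -> r3=0x1e
body[4] xor  r3, r3, r6 -> r3=0x61
epilogue: pop r3=0xbe, sp=0x88
epilogue: pop r0=0x86, sp=0x89
r4 is caller-saved -> body value

REG = 0x91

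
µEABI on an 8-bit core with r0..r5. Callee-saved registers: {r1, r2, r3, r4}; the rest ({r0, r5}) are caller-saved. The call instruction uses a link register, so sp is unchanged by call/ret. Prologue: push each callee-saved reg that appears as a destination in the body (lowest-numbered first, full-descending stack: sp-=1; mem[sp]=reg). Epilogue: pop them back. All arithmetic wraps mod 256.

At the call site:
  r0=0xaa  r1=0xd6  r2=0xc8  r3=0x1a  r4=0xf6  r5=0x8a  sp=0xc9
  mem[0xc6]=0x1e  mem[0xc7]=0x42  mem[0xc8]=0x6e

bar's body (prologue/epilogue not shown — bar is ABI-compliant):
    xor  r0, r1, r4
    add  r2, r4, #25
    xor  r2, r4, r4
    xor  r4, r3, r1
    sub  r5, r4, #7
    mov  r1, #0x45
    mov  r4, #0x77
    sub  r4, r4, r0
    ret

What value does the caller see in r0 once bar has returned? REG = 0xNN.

REG = 0x20

prologue: push r1 → mem[0xc8]=0xd6, sp=0xc8
prologue: push r2 → mem[0xc7]=0xc8, sp=0xc7
prologue: push r4 → mem[0xc6]=0xf6, sp=0xc6
body[0] xor  r0, r1, r4 → r0=0x20
body[1] add  r2, r4, #25 → r2=0x0f
body[2] xor  r2, r4, r4 → r2=0x00
body[3] xor  r4, r3, r1 → r4=0xcc
body[4] sub  r5, r4, #7 → r5=0xc5
body[5] mov  r1, #0x45 → r1=0x45
body[6] mov  r4, #0x77 → r4=0x77
body[7] sub  r4, r4, r0 → r4=0x57
epilogue: pop r4=0xf6, sp=0xc7
epilogue: pop r2=0xc8, sp=0xc8
epilogue: pop r1=0xd6, sp=0xc9
r0 is caller-saved → body value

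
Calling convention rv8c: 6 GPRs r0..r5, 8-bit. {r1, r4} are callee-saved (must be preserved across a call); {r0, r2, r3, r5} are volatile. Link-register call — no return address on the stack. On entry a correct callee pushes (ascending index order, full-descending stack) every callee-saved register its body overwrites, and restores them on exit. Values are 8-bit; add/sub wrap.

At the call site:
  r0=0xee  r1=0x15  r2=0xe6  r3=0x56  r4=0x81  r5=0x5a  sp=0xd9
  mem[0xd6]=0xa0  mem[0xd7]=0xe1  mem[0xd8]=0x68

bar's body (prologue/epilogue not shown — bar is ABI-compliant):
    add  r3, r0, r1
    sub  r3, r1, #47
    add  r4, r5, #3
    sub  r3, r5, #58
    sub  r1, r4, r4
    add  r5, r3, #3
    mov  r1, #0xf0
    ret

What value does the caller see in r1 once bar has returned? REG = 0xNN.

REG = 0x15

prologue: push r1 -> mem[0xd8]=0x15, sp=0xd8
prologue: push r4 -> mem[0xd7]=0x81, sp=0xd7
body[0] add  r3, r0, r1 -> r3=0x03
body[1] sub  r3, r1, #47 -> r3=0xe6
body[2] add  r4, r5, #3 -> r4=0x5d
body[3] sub  r3, r5, #58 -> r3=0x20
body[4] sub  r1, r4, r4 -> r1=0x00
body[5] add  r5, r3, #3 -> r5=0x23
body[6] mov  r1, #0xf0 -> r1=0xf0
epilogue: pop r4=0x81, sp=0xd8
epilogue: pop r1=0x15, sp=0xd9
r1 is callee-saved -> restored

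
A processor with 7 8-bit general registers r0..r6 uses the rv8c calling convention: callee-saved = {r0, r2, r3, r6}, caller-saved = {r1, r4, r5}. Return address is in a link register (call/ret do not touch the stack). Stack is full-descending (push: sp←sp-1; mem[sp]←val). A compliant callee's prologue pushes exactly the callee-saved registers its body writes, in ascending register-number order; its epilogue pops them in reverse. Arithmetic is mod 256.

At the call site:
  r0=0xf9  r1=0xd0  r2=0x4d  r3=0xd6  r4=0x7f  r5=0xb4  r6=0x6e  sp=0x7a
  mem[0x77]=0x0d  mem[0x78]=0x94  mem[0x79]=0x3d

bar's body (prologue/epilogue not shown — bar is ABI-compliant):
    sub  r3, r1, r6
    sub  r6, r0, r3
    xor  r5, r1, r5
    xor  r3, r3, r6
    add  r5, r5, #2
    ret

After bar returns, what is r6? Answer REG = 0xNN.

REG = 0x6e

prologue: push r3 -> mem[0x79]=0xd6, sp=0x79
prologue: push r6 -> mem[0x78]=0x6e, sp=0x78
body[0] sub  r3, r1, r6 -> r3=0x62
body[1] sub  r6, r0, r3 -> r6=0x97
body[2] xor  r5, r1, r5 -> r5=0x64
body[3] xor  r3, r3, r6 -> r3=0xf5
body[4] add  r5, r5, #2 -> r5=0x66
epilogue: pop r6=0x6e, sp=0x79
epilogue: pop r3=0xd6, sp=0x7a
r6 is callee-saved -> restored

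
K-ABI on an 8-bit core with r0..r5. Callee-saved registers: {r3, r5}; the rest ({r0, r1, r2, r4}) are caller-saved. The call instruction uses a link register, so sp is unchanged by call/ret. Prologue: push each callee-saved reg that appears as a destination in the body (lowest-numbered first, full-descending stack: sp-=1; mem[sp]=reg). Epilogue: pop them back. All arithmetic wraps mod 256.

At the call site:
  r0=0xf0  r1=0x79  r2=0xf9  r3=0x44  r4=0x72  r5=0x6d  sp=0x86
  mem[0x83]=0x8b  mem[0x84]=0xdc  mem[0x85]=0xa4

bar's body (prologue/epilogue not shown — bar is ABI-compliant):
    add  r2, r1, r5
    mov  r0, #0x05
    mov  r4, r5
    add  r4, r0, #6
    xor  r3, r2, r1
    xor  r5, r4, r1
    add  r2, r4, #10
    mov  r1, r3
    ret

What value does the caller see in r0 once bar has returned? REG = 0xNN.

prologue: push r3 -> mem[0x85]=0x44, sp=0x85
prologue: push r5 -> mem[0x84]=0x6d, sp=0x84
body[0] add  r2, r1, r5 -> r2=0xe6
body[1] mov  r0, #0x05 -> r0=0x05
body[2] mov  r4, r5 -> r4=0x6d
body[3] add  r4, r0, #6 -> r4=0x0b
body[4] xor  r3, r2, r1 -> r3=0x9f
body[5] xor  r5, r4, r1 -> r5=0x72
body[6] add  r2, r4, #10 -> r2=0x15
body[7] mov  r1, r3 -> r1=0x9f
epilogue: pop r5=0x6d, sp=0x85
epilogue: pop r3=0x44, sp=0x86
r0 is caller-saved -> body value

REG = 0x05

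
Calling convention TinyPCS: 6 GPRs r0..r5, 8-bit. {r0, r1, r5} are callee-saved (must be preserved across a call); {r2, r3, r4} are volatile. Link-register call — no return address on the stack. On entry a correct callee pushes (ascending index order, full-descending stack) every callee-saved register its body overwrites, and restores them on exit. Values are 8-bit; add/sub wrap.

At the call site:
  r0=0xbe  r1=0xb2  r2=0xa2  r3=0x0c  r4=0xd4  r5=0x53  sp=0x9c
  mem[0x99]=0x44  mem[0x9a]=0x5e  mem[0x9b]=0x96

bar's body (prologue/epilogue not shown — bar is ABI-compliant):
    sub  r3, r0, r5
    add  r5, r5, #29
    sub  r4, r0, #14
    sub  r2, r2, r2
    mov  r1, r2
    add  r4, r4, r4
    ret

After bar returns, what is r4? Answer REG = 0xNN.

REG = 0x60

prologue: push r1 -> mem[0x9b]=0xb2, sp=0x9b
prologue: push r5 -> mem[0x9a]=0x53, sp=0x9a
body[0] sub  r3, r0, r5 -> r3=0x6b
body[1] add  r5, r5, #29 -> r5=0x70
body[2] sub  r4, r0, #14 -> r4=0xb0
body[3] sub  r2, r2, r2 -> r2=0x00
body[4] mov  r1, r2 -> r1=0x00
body[5] add  r4, r4, r4 -> r4=0x60
epilogue: pop r5=0x53, sp=0x9b
epilogue: pop r1=0xb2, sp=0x9c
r4 is caller-saved -> body value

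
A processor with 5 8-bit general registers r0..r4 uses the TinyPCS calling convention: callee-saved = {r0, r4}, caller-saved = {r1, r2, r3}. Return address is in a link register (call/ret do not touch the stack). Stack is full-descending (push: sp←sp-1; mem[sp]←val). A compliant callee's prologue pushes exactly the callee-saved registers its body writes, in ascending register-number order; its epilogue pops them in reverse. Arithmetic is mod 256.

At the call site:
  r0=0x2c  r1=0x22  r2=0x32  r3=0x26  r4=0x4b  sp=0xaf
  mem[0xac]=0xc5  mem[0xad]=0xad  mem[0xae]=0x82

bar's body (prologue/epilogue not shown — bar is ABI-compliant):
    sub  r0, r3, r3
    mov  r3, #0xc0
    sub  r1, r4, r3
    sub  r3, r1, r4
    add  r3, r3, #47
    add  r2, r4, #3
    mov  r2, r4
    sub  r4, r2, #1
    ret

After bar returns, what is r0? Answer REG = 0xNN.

prologue: push r0 -> mem[0xae]=0x2c, sp=0xae
prologue: push r4 -> mem[0xad]=0x4b, sp=0xad
body[0] sub  r0, r3, r3 -> r0=0x00
body[1] mov  r3, #0xc0 -> r3=0xc0
body[2] sub  r1, r4, r3 -> r1=0x8b
body[3] sub  r3, r1, r4 -> r3=0x40
body[4] add  r3, r3, #47 -> r3=0x6f
body[5] add  r2, r4, #3 -> r2=0x4e
body[6] mov  r2, r4 -> r2=0x4b
body[7] sub  r4, r2, #1 -> r4=0x4a
epilogue: pop r4=0x4b, sp=0xae
epilogue: pop r0=0x2c, sp=0xaf
r0 is callee-saved -> restored

REG = 0x2c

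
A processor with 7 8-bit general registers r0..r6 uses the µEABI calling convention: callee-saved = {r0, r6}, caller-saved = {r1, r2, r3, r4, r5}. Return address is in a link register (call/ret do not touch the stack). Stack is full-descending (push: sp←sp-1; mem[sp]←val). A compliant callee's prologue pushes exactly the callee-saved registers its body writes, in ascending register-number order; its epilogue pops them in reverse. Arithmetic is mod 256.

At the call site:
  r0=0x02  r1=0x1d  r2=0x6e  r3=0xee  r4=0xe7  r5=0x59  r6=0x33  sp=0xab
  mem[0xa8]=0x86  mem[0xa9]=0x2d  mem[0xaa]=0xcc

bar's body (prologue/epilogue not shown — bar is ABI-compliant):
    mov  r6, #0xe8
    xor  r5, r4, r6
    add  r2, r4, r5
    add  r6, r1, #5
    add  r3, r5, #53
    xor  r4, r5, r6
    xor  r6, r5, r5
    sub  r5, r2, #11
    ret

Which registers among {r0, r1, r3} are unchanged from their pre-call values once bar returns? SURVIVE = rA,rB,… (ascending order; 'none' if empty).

SURVIVE = r0,r1

prologue: push r6 → mem[0xaa]=0x33, sp=0xaa
body[0] mov  r6, #0xe8 → r6=0xe8
body[1] xor  r5, r4, r6 → r5=0x0f
body[2] add  r2, r4, r5 → r2=0xf6
body[3] add  r6, r1, #5 → r6=0x22
body[4] add  r3, r5, #53 → r3=0x44
body[5] xor  r4, r5, r6 → r4=0x2d
body[6] xor  r6, r5, r5 → r6=0x00
body[7] sub  r5, r2, #11 → r5=0xeb
epilogue: pop r6=0x33, sp=0xab
r0: callee-saved, written=False
r1: caller-saved, written=False
r3: caller-saved, written=True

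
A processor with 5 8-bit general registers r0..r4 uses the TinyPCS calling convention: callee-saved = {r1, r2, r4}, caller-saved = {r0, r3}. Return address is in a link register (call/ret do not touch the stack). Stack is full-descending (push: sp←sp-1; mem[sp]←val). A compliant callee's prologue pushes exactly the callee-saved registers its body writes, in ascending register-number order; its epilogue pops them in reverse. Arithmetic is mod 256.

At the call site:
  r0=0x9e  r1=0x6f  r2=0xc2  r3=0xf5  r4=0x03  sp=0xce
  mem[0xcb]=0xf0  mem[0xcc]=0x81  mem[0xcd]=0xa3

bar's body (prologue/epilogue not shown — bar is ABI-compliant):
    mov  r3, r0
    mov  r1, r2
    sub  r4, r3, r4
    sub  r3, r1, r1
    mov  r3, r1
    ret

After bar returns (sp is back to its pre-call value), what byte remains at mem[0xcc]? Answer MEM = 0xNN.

MEM = 0x03

prologue: push r1 -> mem[0xcd]=0x6f, sp=0xcd
prologue: push r4 -> mem[0xcc]=0x03, sp=0xcc
body[0] mov  r3, r0 -> r3=0x9e
body[1] mov  r1, r2 -> r1=0xc2
body[2] sub  r4, r3, r4 -> r4=0x9b
body[3] sub  r3, r1, r1 -> r3=0x00
body[4] mov  r3, r1 -> r3=0xc2
epilogue: pop r4=0x03, sp=0xcd
epilogue: pop r1=0x6f, sp=0xce
prologue pushed ['r1', 'r4'] at ['0xcd', '0xcc']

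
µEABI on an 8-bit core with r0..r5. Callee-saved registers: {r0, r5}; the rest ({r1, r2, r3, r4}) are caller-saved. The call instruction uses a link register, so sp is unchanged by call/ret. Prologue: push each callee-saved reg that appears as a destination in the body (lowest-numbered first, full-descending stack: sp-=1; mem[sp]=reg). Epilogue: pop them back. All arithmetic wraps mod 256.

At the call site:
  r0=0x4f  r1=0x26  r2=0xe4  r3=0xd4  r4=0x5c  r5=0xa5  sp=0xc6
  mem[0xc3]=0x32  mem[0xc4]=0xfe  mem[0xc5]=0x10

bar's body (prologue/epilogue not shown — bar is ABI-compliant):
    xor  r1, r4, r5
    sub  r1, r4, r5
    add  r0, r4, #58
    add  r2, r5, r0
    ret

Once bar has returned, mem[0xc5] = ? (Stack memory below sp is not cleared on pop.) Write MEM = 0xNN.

prologue: push r0 → mem[0xc5]=0x4f, sp=0xc5
body[0] xor  r1, r4, r5 → r1=0xf9
body[1] sub  r1, r4, r5 → r1=0xb7
body[2] add  r0, r4, #58 → r0=0x96
body[3] add  r2, r5, r0 → r2=0x3b
epilogue: pop r0=0x4f, sp=0xc6
prologue pushed ['r0'] at ['0xc5']

MEM = 0x4f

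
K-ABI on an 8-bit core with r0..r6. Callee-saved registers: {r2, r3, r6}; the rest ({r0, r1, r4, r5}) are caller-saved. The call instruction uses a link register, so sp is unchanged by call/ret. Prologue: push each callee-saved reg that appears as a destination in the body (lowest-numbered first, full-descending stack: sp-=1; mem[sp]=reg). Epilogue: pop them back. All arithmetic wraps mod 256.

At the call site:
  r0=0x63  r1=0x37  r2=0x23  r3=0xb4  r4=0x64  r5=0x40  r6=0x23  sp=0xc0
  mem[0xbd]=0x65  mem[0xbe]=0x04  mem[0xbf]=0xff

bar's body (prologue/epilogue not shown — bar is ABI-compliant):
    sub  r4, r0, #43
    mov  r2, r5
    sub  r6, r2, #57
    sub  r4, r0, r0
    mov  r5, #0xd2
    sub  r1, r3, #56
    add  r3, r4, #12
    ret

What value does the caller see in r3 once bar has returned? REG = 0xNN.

REG = 0xb4

prologue: push r2 -> mem[0xbf]=0x23, sp=0xbf
prologue: push r3 -> mem[0xbe]=0xb4, sp=0xbe
prologue: push r6 -> mem[0xbd]=0x23, sp=0xbd
body[0] sub  r4, r0, #43 -> r4=0x38
body[1] mov  r2, r5 -> r2=0x40
body[2] sub  r6, r2, #57 -> r6=0x07
body[3] sub  r4, r0, r0 -> r4=0x00
body[4] mov  r5, #0xd2 -> r5=0xd2
body[5] sub  r1, r3, #56 -> r1=0x7c
body[6] add  r3, r4, #12 -> r3=0x0c
epilogue: pop r6=0x23, sp=0xbe
epilogue: pop r3=0xb4, sp=0xbf
epilogue: pop r2=0x23, sp=0xc0
r3 is callee-saved -> restored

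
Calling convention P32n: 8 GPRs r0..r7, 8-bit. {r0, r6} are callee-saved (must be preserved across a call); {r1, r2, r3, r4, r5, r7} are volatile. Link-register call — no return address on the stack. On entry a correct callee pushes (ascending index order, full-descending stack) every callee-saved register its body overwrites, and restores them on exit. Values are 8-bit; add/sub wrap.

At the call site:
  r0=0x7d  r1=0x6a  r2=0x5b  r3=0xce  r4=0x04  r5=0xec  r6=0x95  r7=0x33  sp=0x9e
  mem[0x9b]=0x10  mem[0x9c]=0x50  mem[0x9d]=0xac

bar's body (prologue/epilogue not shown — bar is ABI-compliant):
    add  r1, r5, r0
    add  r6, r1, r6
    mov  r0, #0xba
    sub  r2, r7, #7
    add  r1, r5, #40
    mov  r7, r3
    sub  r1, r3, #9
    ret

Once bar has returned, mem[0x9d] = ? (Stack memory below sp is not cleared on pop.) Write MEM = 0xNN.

MEM = 0x7d

prologue: push r0 -> mem[0x9d]=0x7d, sp=0x9d
prologue: push r6 -> mem[0x9c]=0x95, sp=0x9c
body[0] add  r1, r5, r0 -> r1=0x69
body[1] add  r6, r1, r6 -> r6=0xfe
body[2] mov  r0, #0xba -> r0=0xba
body[3] sub  r2, r7, #7 -> r2=0x2c
body[4] add  r1, r5, #40 -> r1=0x14
body[5] mov  r7, r3 -> r7=0xce
body[6] sub  r1, r3, #9 -> r1=0xc5
epilogue: pop r6=0x95, sp=0x9d
epilogue: pop r0=0x7d, sp=0x9e
prologue pushed ['r0', 'r6'] at ['0x9d', '0x9c']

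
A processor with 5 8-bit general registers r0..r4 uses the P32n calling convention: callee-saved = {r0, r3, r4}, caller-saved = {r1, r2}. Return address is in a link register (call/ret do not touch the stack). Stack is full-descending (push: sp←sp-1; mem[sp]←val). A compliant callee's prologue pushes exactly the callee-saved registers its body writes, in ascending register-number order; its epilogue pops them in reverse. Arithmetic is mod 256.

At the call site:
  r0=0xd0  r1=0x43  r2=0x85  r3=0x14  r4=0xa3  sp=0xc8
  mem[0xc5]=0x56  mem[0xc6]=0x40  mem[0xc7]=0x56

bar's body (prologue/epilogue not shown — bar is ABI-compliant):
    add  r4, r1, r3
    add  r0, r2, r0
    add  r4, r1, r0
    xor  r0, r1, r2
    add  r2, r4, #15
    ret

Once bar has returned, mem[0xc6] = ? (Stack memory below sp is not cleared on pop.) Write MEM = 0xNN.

prologue: push r0 → mem[0xc7]=0xd0, sp=0xc7
prologue: push r4 → mem[0xc6]=0xa3, sp=0xc6
body[0] add  r4, r1, r3 → r4=0x57
body[1] add  r0, r2, r0 → r0=0x55
body[2] add  r4, r1, r0 → r4=0x98
body[3] xor  r0, r1, r2 → r0=0xc6
body[4] add  r2, r4, #15 → r2=0xa7
epilogue: pop r4=0xa3, sp=0xc7
epilogue: pop r0=0xd0, sp=0xc8
prologue pushed ['r0', 'r4'] at ['0xc7', '0xc6']

MEM = 0xa3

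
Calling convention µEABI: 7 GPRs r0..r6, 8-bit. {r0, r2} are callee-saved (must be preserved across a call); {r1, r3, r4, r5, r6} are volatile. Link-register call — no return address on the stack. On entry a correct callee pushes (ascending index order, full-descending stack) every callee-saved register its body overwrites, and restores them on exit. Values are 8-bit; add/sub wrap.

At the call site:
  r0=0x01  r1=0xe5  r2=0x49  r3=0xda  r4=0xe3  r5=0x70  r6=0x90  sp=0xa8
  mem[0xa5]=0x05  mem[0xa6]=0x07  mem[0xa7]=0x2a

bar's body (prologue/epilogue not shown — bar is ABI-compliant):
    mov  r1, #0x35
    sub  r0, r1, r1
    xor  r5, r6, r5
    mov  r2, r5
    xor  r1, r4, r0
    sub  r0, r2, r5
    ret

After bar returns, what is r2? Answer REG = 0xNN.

REG = 0x49

prologue: push r0 → mem[0xa7]=0x01, sp=0xa7
prologue: push r2 → mem[0xa6]=0x49, sp=0xa6
body[0] mov  r1, #0x35 → r1=0x35
body[1] sub  r0, r1, r1 → r0=0x00
body[2] xor  r5, r6, r5 → r5=0xe0
body[3] mov  r2, r5 → r2=0xe0
body[4] xor  r1, r4, r0 → r1=0xe3
body[5] sub  r0, r2, r5 → r0=0x00
epilogue: pop r2=0x49, sp=0xa7
epilogue: pop r0=0x01, sp=0xa8
r2 is callee-saved → restored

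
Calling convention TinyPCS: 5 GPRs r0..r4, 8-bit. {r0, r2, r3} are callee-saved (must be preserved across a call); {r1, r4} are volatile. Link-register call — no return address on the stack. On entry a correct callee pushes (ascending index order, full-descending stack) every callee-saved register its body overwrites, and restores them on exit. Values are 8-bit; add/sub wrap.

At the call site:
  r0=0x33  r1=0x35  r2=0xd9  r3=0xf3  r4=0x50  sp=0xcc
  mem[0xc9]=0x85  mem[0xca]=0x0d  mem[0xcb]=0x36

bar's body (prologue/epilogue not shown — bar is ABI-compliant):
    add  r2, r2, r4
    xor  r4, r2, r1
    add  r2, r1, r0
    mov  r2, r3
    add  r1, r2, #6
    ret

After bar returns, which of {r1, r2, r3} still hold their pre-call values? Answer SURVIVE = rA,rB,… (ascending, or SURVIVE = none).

prologue: push r2 → mem[0xcb]=0xd9, sp=0xcb
body[0] add  r2, r2, r4 → r2=0x29
body[1] xor  r4, r2, r1 → r4=0x1c
body[2] add  r2, r1, r0 → r2=0x68
body[3] mov  r2, r3 → r2=0xf3
body[4] add  r1, r2, #6 → r1=0xf9
epilogue: pop r2=0xd9, sp=0xcc
r1: caller-saved, written=True
r2: callee-saved, written=True
r3: callee-saved, written=False

SURVIVE = r2,r3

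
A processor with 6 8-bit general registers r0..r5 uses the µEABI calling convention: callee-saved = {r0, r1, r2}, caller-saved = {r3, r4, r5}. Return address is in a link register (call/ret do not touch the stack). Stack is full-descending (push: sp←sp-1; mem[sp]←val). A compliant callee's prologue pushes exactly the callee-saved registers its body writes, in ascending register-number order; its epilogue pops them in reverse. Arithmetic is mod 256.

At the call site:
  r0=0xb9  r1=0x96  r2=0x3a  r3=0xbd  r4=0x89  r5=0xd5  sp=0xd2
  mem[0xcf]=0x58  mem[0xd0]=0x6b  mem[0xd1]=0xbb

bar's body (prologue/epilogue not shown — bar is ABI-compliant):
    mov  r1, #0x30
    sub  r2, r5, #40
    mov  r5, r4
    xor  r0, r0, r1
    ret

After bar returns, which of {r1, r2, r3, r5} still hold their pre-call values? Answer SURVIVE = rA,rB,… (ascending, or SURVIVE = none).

SURVIVE = r1,r2,r3

prologue: push r0 → mem[0xd1]=0xb9, sp=0xd1
prologue: push r1 → mem[0xd0]=0x96, sp=0xd0
prologue: push r2 → mem[0xcf]=0x3a, sp=0xcf
body[0] mov  r1, #0x30 → r1=0x30
body[1] sub  r2, r5, #40 → r2=0xad
body[2] mov  r5, r4 → r5=0x89
body[3] xor  r0, r0, r1 → r0=0x89
epilogue: pop r2=0x3a, sp=0xd0
epilogue: pop r1=0x96, sp=0xd1
epilogue: pop r0=0xb9, sp=0xd2
r1: callee-saved, written=True
r2: callee-saved, written=True
r3: caller-saved, written=False
r5: caller-saved, written=True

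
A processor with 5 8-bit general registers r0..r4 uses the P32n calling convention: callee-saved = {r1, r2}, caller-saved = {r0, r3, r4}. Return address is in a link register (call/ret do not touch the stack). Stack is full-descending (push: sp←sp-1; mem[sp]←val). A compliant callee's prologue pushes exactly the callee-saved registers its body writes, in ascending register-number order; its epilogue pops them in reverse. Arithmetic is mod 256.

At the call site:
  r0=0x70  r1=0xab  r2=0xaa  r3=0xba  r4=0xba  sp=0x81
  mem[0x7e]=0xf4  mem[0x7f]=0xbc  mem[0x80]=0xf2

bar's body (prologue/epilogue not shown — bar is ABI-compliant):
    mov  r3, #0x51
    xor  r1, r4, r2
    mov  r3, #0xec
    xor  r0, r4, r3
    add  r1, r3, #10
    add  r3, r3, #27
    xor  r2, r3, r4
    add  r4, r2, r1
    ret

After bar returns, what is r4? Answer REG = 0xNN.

prologue: push r1 -> mem[0x80]=0xab, sp=0x80
prologue: push r2 -> mem[0x7f]=0xaa, sp=0x7f
body[0] mov  r3, #0x51 -> r3=0x51
body[1] xor  r1, r4, r2 -> r1=0x10
body[2] mov  r3, #0xec -> r3=0xec
body[3] xor  r0, r4, r3 -> r0=0x56
body[4] add  r1, r3, #10 -> r1=0xf6
body[5] add  r3, r3, #27 -> r3=0x07
body[6] xor  r2, r3, r4 -> r2=0xbd
body[7] add  r4, r2, r1 -> r4=0xb3
epilogue: pop r2=0xaa, sp=0x80
epilogue: pop r1=0xab, sp=0x81
r4 is caller-saved -> body value

REG = 0xb3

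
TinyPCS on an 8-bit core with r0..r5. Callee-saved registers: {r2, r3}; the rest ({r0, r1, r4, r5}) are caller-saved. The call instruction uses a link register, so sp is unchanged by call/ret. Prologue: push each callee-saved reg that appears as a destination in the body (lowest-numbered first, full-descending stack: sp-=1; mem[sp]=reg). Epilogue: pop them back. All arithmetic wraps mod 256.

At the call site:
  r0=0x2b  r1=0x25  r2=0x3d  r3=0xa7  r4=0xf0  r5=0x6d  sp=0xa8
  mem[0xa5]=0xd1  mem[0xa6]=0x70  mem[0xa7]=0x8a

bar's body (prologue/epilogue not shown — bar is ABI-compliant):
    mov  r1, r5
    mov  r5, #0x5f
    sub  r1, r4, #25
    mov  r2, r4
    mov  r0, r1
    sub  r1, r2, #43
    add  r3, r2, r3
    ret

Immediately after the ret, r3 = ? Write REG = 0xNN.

REG = 0xa7

prologue: push r2 → mem[0xa7]=0x3d, sp=0xa7
prologue: push r3 → mem[0xa6]=0xa7, sp=0xa6
body[0] mov  r1, r5 → r1=0x6d
body[1] mov  r5, #0x5f → r5=0x5f
body[2] sub  r1, r4, #25 → r1=0xd7
body[3] mov  r2, r4 → r2=0xf0
body[4] mov  r0, r1 → r0=0xd7
body[5] sub  r1, r2, #43 → r1=0xc5
body[6] add  r3, r2, r3 → r3=0x97
epilogue: pop r3=0xa7, sp=0xa7
epilogue: pop r2=0x3d, sp=0xa8
r3 is callee-saved → restored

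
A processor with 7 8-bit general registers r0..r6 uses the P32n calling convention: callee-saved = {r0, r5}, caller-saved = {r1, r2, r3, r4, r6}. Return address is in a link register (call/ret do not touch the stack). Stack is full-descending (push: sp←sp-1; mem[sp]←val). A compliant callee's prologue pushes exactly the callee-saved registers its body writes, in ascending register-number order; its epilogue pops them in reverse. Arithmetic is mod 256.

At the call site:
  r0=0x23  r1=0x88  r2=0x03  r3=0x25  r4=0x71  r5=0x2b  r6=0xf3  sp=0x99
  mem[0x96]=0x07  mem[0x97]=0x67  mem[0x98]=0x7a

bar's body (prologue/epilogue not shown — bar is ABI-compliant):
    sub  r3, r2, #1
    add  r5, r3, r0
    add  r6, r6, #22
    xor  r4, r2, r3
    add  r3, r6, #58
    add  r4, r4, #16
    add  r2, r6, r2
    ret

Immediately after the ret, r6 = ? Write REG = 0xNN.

prologue: push r5 → mem[0x98]=0x2b, sp=0x98
body[0] sub  r3, r2, #1 → r3=0x02
body[1] add  r5, r3, r0 → r5=0x25
body[2] add  r6, r6, #22 → r6=0x09
body[3] xor  r4, r2, r3 → r4=0x01
body[4] add  r3, r6, #58 → r3=0x43
body[5] add  r4, r4, #16 → r4=0x11
body[6] add  r2, r6, r2 → r2=0x0c
epilogue: pop r5=0x2b, sp=0x99
r6 is caller-saved → body value

REG = 0x09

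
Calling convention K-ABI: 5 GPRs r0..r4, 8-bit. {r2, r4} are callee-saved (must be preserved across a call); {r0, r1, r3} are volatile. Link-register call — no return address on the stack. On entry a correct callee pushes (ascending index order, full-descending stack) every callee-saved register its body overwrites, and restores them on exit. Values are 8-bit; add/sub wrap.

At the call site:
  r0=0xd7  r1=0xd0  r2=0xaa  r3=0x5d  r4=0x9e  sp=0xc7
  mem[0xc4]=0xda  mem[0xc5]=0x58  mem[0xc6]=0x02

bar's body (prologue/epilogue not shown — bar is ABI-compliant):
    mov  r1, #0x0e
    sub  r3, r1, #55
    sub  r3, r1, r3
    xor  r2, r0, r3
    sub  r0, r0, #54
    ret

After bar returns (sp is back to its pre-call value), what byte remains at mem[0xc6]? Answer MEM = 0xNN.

prologue: push r2 -> mem[0xc6]=0xaa, sp=0xc6
body[0] mov  r1, #0x0e -> r1=0x0e
body[1] sub  r3, r1, #55 -> r3=0xd7
body[2] sub  r3, r1, r3 -> r3=0x37
body[3] xor  r2, r0, r3 -> r2=0xe0
body[4] sub  r0, r0, #54 -> r0=0xa1
epilogue: pop r2=0xaa, sp=0xc7
prologue pushed ['r2'] at ['0xc6']

MEM = 0xaa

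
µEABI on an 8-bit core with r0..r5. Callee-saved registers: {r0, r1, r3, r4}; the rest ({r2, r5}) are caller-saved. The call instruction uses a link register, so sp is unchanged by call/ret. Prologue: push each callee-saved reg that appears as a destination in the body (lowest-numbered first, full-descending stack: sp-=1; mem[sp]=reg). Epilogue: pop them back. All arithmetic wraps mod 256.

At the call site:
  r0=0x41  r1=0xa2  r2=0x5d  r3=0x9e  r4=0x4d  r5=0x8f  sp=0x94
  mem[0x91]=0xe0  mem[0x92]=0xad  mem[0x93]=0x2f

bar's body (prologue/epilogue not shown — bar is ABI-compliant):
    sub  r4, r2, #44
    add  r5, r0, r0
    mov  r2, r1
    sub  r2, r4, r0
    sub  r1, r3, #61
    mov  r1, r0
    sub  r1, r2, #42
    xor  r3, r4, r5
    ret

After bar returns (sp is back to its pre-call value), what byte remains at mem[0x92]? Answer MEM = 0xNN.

MEM = 0x9e

prologue: push r1 → mem[0x93]=0xa2, sp=0x93
prologue: push r3 → mem[0x92]=0x9e, sp=0x92
prologue: push r4 → mem[0x91]=0x4d, sp=0x91
body[0] sub  r4, r2, #44 → r4=0x31
body[1] add  r5, r0, r0 → r5=0x82
body[2] mov  r2, r1 → r2=0xa2
body[3] sub  r2, r4, r0 → r2=0xf0
body[4] sub  r1, r3, #61 → r1=0x61
body[5] mov  r1, r0 → r1=0x41
body[6] sub  r1, r2, #42 → r1=0xc6
body[7] xor  r3, r4, r5 → r3=0xb3
epilogue: pop r4=0x4d, sp=0x92
epilogue: pop r3=0x9e, sp=0x93
epilogue: pop r1=0xa2, sp=0x94
prologue pushed ['r1', 'r3', 'r4'] at ['0x93', '0x92', '0x91']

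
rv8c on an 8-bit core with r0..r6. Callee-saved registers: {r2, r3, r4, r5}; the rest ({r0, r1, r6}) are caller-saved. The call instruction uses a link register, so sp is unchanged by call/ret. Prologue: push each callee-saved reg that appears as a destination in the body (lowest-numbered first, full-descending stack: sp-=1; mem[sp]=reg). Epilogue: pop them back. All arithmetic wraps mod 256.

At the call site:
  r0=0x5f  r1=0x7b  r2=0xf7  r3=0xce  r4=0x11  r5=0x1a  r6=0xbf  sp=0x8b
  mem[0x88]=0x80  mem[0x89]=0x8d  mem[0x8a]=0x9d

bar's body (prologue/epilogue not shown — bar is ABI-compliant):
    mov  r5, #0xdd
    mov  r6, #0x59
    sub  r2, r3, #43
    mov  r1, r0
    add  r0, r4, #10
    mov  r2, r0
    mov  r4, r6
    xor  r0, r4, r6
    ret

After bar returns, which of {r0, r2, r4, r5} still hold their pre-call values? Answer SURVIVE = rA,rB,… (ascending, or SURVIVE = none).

SURVIVE = r2,r4,r5

prologue: push r2 -> mem[0x8a]=0xf7, sp=0x8a
prologue: push r4 -> mem[0x89]=0x11, sp=0x89
prologue: push r5 -> mem[0x88]=0x1a, sp=0x88
body[0] mov  r5, #0xdd -> r5=0xdd
body[1] mov  r6, #0x59 -> r6=0x59
body[2] sub  r2, r3, #43 -> r2=0xa3
body[3] mov  r1, r0 -> r1=0x5f
body[4] add  r0, r4, #10 -> r0=0x1b
body[5] mov  r2, r0 -> r2=0x1b
body[6] mov  r4, r6 -> r4=0x59
body[7] xor  r0, r4, r6 -> r0=0x00
epilogue: pop r5=0x1a, sp=0x89
epilogue: pop r4=0x11, sp=0x8a
epilogue: pop r2=0xf7, sp=0x8b
r0: caller-saved, written=True
r2: callee-saved, written=True
r4: callee-saved, written=True
r5: callee-saved, written=True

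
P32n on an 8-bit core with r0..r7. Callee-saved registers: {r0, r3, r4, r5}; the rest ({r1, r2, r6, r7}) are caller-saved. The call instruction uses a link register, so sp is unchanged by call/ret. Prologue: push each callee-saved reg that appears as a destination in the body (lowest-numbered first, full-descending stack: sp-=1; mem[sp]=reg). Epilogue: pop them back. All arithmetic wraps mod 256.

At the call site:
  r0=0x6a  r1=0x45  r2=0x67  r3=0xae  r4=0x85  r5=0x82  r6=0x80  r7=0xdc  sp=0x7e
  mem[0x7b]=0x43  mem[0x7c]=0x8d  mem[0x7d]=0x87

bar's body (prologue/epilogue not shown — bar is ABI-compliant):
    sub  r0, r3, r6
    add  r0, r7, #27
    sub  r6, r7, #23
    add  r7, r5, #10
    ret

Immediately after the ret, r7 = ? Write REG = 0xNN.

REG = 0x8c

prologue: push r0 → mem[0x7d]=0x6a, sp=0x7d
body[0] sub  r0, r3, r6 → r0=0x2e
body[1] add  r0, r7, #27 → r0=0xf7
body[2] sub  r6, r7, #23 → r6=0xc5
body[3] add  r7, r5, #10 → r7=0x8c
epilogue: pop r0=0x6a, sp=0x7e
r7 is caller-saved → body value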